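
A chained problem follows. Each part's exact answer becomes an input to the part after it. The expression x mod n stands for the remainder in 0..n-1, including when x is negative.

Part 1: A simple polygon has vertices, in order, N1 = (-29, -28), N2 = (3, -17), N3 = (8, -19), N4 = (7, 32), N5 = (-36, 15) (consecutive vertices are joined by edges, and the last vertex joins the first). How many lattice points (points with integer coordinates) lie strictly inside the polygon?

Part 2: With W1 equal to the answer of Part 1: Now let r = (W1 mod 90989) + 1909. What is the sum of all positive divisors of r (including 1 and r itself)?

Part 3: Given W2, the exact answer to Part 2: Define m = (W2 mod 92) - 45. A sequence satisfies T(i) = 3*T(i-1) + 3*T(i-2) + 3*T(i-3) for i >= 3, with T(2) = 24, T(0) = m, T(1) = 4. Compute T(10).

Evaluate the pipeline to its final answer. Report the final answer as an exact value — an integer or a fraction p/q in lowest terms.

-13176

Part 1: cross terms: (-29*-17 - 3*-28)=577, (3*-19 - 8*-17)=79, (8*32 - 7*-19)=389, (7*15 - -36*32)=1257, (-36*-28 - -29*15)=1443; twice the area = |3745| = 3745; area = 3745/2; boundary points = 1 + 1 + 1 + 1 + 1 = 5; strictly interior points = area - boundary/2 + 1 = 1871; answer 1871
Part 2: W1 = 1871; r = 3780; 3780 = 2^2 * 3^3 * 5 * 7; sigma = (1 + 2 + 4) * (1 + 3 + 9 + 27) * (1 + 5) * (1 + 7) = 7 * 40 * 6 * 8 = 13440; answer 13440
Part 3: W2 = 13440; m = -37; T(3) = 3*(24) + 3*(4) + 3*(-37) = -27; iterating: T(3)=-27, T(4)=3, T(5)=0, T(6)=-72, T(7)=-207, T(8)=-837, T(9)=-3348, T(10)=-13176; answer -13176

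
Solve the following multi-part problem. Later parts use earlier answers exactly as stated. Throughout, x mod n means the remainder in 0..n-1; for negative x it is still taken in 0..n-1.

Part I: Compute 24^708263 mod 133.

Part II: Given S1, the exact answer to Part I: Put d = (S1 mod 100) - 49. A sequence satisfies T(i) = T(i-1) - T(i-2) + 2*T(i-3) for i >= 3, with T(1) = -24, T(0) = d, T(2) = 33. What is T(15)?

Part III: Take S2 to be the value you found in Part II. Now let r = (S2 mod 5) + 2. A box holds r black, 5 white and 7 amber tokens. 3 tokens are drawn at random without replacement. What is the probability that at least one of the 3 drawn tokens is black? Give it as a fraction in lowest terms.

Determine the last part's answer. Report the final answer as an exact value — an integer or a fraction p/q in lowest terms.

Part I: squarings mod 133: 24^1=24, 24^2=44, 24^4=74, 24^8=23, 24^16=130, 24^32=9, 24^64=81, 24^128=44, 24^256=74, 24^512=23, 24^1024=130, 24^2048=9, 24^4096=81, 24^8192=44, 24^16384=74, 24^32768=23, 24^65536=130, 24^131072=9, 24^262144=81, 24^524288=44; 24^708263 = 24^1 * 24^2 * 24^4 * 24^32 * 24^128 * 24^512 * 24^1024 * 24^2048 * 24^16384 * 24^32768 * 24^131072 * 24^524288 = 61 (mod 133); answer 61
Part II: S1 = 61; d = 12; T(3) = 1*(33) - 1*(-24) + 2*(12) = 81; iterating: T(3)=81, T(4)=0, T(5)=-15, T(6)=147, T(7)=162, T(8)=-15, T(9)=117, T(10)=456, T(11)=309, T(12)=87, T(13)=690, T(14)=1221, T(15)=705; answer 705
Part III: S2 = 705; r = 2; total draws C(14,3) = 364; complement C(12,3) = 220; favorable 364 - 220 = 144; P = 36/91; answer 36/91

36/91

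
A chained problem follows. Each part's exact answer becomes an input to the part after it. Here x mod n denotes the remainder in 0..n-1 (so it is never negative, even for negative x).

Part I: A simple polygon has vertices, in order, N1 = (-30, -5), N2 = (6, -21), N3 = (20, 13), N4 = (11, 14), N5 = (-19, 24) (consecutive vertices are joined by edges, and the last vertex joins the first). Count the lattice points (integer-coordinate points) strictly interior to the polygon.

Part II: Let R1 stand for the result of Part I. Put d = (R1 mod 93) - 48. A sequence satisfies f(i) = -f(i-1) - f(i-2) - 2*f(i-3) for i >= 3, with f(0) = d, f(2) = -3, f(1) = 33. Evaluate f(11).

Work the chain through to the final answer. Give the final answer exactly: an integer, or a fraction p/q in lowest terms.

Part I: cross terms: (-30*-21 - 6*-5)=660, (6*13 - 20*-21)=498, (20*14 - 11*13)=137, (11*24 - -19*14)=530, (-19*-5 - -30*24)=815; twice the area = |2640| = 2640; area = 1320; boundary points = 4 + 2 + 1 + 10 + 1 = 18; strictly interior points = area - boundary/2 + 1 = 1312; answer 1312
Part II: R1 = 1312; d = -38; f(3) = -1*(-3) - 1*(33) - 2*(-38) = 46; iterating: f(3)=46, f(4)=-109, f(5)=69, f(6)=-52, f(7)=201, f(8)=-287, f(9)=190, f(10)=-305, f(11)=689; answer 689

689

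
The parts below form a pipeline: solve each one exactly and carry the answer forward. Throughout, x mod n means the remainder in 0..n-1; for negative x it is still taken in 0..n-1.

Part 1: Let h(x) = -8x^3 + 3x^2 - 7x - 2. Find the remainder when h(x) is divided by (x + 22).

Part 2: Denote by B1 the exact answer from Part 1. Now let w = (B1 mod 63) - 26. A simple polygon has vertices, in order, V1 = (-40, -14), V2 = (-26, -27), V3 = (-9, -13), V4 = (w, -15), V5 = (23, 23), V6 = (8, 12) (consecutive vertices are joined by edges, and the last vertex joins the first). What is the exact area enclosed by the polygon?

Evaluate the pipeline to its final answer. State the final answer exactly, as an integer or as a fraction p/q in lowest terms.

2147/2

Part 1: remainder = value at the root: -8*(-22)^3 + 3*(-22)^2 - 7*(-22)^1 - 2 = (85184) + (1452) + (154) + (-2) = 86788; answer 86788
Part 2: B1 = 86788; w = 11; cross terms: (-40*-27 - -26*-14)=716, (-26*-13 - -9*-27)=95, (-9*-15 - 11*-13)=278, (11*23 - 23*-15)=598, (23*12 - 8*23)=92, (8*-14 - -40*12)=368; twice the area = |2147| = 2147; area = 2147/2; answer 2147/2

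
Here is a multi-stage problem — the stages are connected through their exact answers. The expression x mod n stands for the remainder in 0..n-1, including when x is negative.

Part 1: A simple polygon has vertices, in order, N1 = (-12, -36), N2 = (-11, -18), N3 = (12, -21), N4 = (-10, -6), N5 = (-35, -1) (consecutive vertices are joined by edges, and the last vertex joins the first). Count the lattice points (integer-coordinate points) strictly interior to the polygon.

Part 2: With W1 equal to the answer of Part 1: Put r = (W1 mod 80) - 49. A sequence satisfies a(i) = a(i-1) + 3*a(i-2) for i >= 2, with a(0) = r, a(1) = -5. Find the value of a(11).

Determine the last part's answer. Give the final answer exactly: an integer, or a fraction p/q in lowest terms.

Part 1: cross terms: (-12*-18 - -11*-36)=-180, (-11*-21 - 12*-18)=447, (12*-6 - -10*-21)=-282, (-10*-1 - -35*-6)=-200, (-35*-36 - -12*-1)=1248; twice the area = |1033| = 1033; area = 1033/2; boundary points = 1 + 1 + 1 + 5 + 1 = 9; strictly interior points = area - boundary/2 + 1 = 513; answer 513
Part 2: W1 = 513; r = -16; a(2) = 1*(-5) + 3*(-16) = -53; iterating: a(2)=-53, a(3)=-68, a(4)=-227, a(5)=-431, a(6)=-1112, a(7)=-2405, a(8)=-5741, a(9)=-12956, a(10)=-30179, a(11)=-69047; answer -69047

-69047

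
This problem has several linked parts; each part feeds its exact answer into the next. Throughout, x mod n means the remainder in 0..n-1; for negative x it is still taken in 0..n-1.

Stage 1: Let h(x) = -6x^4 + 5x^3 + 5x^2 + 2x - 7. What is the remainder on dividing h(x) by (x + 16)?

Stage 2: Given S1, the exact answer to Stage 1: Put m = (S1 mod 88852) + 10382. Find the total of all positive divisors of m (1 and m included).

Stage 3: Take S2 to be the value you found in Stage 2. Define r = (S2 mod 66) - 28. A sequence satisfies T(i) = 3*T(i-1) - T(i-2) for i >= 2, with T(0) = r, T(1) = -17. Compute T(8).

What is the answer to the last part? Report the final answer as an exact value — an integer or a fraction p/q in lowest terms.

Stage 1: remainder = value at the root: -6*(-16)^4 + 5*(-16)^3 + 5*(-16)^2 + 2*(-16)^1 - 7 = (-393216) + (-20480) + (1280) + (-32) + (-7) = -412455; answer -412455
Stage 2: S1 = -412455; m = 42187; 42187 is prime, so its only divisors are 1 and 42187; sigma = 1 + 42187 = 42188; answer 42188
Stage 3: S2 = 42188; r = -14; T(2) = 3*(-17) - 1*(-14) = -37; iterating: T(2)=-37, T(3)=-94, T(4)=-245, T(5)=-641, T(6)=-1678, T(7)=-4393, T(8)=-11501; answer -11501

-11501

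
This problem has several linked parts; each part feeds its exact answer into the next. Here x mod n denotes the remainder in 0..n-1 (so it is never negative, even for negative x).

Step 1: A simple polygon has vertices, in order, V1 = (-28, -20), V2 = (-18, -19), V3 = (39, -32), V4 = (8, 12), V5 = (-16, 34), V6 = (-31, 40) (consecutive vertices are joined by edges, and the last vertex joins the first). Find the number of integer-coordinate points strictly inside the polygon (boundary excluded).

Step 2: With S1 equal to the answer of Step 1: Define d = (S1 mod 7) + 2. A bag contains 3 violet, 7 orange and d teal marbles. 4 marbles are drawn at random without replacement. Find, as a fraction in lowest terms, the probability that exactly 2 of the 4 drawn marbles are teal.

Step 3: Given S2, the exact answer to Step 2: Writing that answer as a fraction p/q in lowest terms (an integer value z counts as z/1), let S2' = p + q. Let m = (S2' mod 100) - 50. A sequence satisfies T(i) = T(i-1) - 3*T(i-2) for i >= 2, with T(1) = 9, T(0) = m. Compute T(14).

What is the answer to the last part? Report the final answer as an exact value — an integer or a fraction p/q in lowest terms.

Step 1: cross terms: (-28*-19 - -18*-20)=172, (-18*-32 - 39*-19)=1317, (39*12 - 8*-32)=724, (8*34 - -16*12)=464, (-16*40 - -31*34)=414, (-31*-20 - -28*40)=1740; twice the area = |4831| = 4831; area = 4831/2; boundary points = 1 + 1 + 1 + 2 + 3 + 3 = 11; strictly interior points = area - boundary/2 + 1 = 2411; answer 2411
Step 2: S1 = 2411; d = 5; total draws C(15,4) = 1365; favorable C(5,2)*C(10,2) = 450; P = 30/91; answer 30/91
Step 3: S2 = 30/91; threaded value p + q = 121; m = -29; T(2) = 1*(9) - 3*(-29) = 96; iterating: T(2)=96, T(3)=69, T(4)=-219, T(5)=-426, T(6)=231, T(7)=1509, T(8)=816, T(9)=-3711, T(10)=-6159, T(11)=4974, T(12)=23451, T(13)=8529, T(14)=-61824; answer -61824

-61824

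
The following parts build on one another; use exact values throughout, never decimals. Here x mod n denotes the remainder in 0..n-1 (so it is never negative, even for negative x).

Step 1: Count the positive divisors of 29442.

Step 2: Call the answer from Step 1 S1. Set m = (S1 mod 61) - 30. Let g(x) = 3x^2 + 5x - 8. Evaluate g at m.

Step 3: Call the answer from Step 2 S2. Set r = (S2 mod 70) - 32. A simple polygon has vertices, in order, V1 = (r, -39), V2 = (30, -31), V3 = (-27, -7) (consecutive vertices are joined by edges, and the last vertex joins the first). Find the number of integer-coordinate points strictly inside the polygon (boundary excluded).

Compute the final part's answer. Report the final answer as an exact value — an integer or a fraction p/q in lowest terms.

730

Step 1: 29442 = 2 * 3 * 7 * 701; number of divisors = (1+1) * (1+1) * (1+1) * (1+1) = 16; answer 16
Step 2: S1 = 16; m = -14; 3*(-14)^2 + 5*(-14)^1 - 8 = (588) + (-70) + (-8) = 510; answer 510
Step 3: S2 = 510; r = -12; cross terms: (-12*-31 - 30*-39)=1542, (30*-7 - -27*-31)=-1047, (-27*-39 - -12*-7)=969; twice the area = |1464| = 1464; area = 732; boundary points = 2 + 3 + 1 = 6; strictly interior points = area - boundary/2 + 1 = 730; answer 730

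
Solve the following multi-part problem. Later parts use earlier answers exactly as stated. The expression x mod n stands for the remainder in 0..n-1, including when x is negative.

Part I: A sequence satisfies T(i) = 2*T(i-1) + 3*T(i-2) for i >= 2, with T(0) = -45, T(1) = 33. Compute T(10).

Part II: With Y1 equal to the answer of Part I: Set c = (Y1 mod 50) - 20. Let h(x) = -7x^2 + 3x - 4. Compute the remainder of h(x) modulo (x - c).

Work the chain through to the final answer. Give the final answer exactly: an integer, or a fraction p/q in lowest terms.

-598

Part I: T(2) = 2*(33) + 3*(-45) = -69; iterating: T(2)=-69, T(3)=-39, T(4)=-285, T(5)=-687, T(6)=-2229, T(7)=-6519, T(8)=-19725, T(9)=-59007, T(10)=-177189; answer -177189
Part II: Y1 = -177189; c = -9; remainder = value at the root: -7*(-9)^2 + 3*(-9)^1 - 4 = (-567) + (-27) + (-4) = -598; answer -598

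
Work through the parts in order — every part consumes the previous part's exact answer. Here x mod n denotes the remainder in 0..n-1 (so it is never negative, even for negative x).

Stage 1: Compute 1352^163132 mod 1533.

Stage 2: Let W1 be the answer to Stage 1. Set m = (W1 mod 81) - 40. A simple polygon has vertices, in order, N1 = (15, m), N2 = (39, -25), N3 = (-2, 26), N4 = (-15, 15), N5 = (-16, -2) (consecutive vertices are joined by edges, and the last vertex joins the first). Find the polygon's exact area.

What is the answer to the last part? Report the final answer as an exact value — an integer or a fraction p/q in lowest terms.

Stage 1: squarings mod 1533: 1352^1=1352, 1352^2=568, 1352^4=694, 1352^8=274, 1352^16=1492, 1352^32=148, 1352^64=442, 1352^128=673, 1352^256=694, 1352^512=274, 1352^1024=1492, 1352^2048=148, 1352^4096=442, 1352^8192=673, 1352^16384=694, 1352^32768=274, 1352^65536=1492, 1352^131072=148; 1352^163132 = 1352^4 * 1352^8 * 1352^16 * 1352^32 * 1352^256 * 1352^1024 * 1352^2048 * 1352^4096 * 1352^8192 * 1352^16384 * 1352^131072 = 1492 (mod 1533); answer 1492
Stage 2: W1 = 1492; m = -6; cross terms: (15*-25 - 39*-6)=-141, (39*26 - -2*-25)=964, (-2*15 - -15*26)=360, (-15*-2 - -16*15)=270, (-16*-6 - 15*-2)=126; twice the area = |1579| = 1579; area = 1579/2; answer 1579/2

1579/2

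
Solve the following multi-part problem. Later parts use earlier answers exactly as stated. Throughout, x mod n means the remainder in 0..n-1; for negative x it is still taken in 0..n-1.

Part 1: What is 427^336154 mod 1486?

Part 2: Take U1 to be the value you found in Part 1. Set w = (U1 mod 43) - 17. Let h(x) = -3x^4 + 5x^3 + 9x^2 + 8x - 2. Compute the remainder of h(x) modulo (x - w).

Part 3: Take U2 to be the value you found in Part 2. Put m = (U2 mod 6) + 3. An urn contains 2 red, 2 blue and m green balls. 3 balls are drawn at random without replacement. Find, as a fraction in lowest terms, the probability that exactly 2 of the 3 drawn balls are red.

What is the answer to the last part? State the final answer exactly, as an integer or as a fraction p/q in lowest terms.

Part 1: squarings mod 1486: 427^1=427, 427^2=1037, 427^4=991, 427^8=1321, 427^16=477, 427^32=171, 427^64=1007, 427^128=597, 427^256=1255, 427^512=1351, 427^1024=393, 427^2048=1391, 427^4096=109, 427^8192=1479, 427^16384=49, 427^32768=915, 427^65536=607, 427^131072=1407, 427^262144=297; 427^336154 = 427^2 * 427^8 * 427^16 * 427^256 * 427^8192 * 427^65536 * 427^262144 = 513 (mod 1486); answer 513
Part 2: U1 = 513; w = 23; remainder = value at the root: -3*(23)^4 + 5*(23)^3 + 9*(23)^2 + 8*(23)^1 - 2 = (-839523) + (60835) + (4761) + (184) + (-2) = -773745; answer -773745
Part 3: U2 = -773745; m = 6; total draws C(10,3) = 120; favorable C(2,2)*C(8,1) = 8; P = 1/15; answer 1/15

1/15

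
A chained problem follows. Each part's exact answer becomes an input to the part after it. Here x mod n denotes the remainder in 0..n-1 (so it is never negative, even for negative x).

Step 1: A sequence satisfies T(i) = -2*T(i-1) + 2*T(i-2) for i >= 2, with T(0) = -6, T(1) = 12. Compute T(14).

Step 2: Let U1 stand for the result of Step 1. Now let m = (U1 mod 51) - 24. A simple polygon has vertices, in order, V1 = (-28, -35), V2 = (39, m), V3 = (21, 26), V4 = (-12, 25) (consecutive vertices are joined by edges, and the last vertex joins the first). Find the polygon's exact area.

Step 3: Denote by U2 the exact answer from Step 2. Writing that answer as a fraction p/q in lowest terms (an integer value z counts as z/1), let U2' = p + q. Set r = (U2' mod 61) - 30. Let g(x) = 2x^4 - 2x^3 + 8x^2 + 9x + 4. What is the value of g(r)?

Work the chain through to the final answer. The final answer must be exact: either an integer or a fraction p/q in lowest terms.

Step 1: T(2) = -2*(12) + 2*(-6) = -36; iterating: T(2)=-36, T(3)=96, T(4)=-264, T(5)=720, T(6)=-1968, T(7)=5376, T(8)=-14688, T(9)=40128, T(10)=-109632, T(11)=299520, T(12)=-818304, T(13)=2235648, T(14)=-6107904; answer -6107904
Step 2: U1 = -6107904; m = -15; cross terms: (-28*-15 - 39*-35)=1785, (39*26 - 21*-15)=1329, (21*25 - -12*26)=837, (-12*-35 - -28*25)=1120; twice the area = |5071| = 5071; area = 5071/2; answer 5071/2
Step 3: U2 = 5071/2; threaded value p + q = 5073; r = -20; 2*(-20)^4 - 2*(-20)^3 + 8*(-20)^2 + 9*(-20)^1 + 4 = (320000) + (16000) + (3200) + (-180) + (4) = 339024; answer 339024

339024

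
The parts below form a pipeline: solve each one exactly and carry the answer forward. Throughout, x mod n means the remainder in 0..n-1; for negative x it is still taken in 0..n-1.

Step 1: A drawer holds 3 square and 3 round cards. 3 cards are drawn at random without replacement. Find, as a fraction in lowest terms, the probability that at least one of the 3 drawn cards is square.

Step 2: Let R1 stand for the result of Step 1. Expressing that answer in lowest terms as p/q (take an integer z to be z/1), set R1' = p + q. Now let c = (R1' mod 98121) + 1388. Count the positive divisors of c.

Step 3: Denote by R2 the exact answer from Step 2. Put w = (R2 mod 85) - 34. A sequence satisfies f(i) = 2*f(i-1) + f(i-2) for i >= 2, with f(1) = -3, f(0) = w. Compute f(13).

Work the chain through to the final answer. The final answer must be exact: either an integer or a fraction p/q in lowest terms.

Step 1: total draws C(6,3) = 20; complement C(3,3) = 1; favorable 20 - 1 = 19; P = 19/20; answer 19/20
Step 2: R1 = 19/20; threaded value p + q = 39; c = 1427; 1427 is prime, so its only divisors are 1 and 1427; count = 2; answer 2
Step 3: R2 = 2; w = -32; f(2) = 2*(-3) + 1*(-32) = -38; iterating: f(2)=-38, f(3)=-79, f(4)=-196, f(5)=-471, f(6)=-1138, f(7)=-2747, f(8)=-6632, f(9)=-16011, f(10)=-38654, f(11)=-93319, f(12)=-225292, f(13)=-543903; answer -543903

-543903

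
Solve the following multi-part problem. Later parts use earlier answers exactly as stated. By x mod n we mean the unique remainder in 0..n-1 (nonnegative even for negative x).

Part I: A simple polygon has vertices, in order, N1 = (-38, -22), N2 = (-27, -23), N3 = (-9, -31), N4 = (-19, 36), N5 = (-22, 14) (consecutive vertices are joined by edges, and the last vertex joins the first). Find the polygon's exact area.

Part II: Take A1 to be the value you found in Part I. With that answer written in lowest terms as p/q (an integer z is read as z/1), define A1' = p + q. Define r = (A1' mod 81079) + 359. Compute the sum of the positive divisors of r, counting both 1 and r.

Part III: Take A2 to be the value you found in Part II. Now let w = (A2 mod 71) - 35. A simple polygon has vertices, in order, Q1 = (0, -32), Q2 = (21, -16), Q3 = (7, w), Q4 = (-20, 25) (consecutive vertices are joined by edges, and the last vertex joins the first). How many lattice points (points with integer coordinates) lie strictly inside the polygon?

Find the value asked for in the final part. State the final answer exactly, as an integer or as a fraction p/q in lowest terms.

264

Part I: cross terms: (-38*-23 - -27*-22)=280, (-27*-31 - -9*-23)=630, (-9*36 - -19*-31)=-913, (-19*14 - -22*36)=526, (-22*-22 - -38*14)=1016; twice the area = |1539| = 1539; area = 1539/2; answer 1539/2
Part II: A1 = 1539/2; threaded value p + q = 1541; r = 1900; 1900 = 2^2 * 5^2 * 19; sigma = (1 + 2 + 4) * (1 + 5 + 25) * (1 + 19) = 7 * 31 * 20 = 4340; answer 4340
Part III: A2 = 4340; w = -26; cross terms: (0*-16 - 21*-32)=672, (21*-26 - 7*-16)=-434, (7*25 - -20*-26)=-345, (-20*-32 - 0*25)=640; twice the area = |533| = 533; area = 533/2; boundary points = 1 + 2 + 3 + 1 = 7; strictly interior points = area - boundary/2 + 1 = 264; answer 264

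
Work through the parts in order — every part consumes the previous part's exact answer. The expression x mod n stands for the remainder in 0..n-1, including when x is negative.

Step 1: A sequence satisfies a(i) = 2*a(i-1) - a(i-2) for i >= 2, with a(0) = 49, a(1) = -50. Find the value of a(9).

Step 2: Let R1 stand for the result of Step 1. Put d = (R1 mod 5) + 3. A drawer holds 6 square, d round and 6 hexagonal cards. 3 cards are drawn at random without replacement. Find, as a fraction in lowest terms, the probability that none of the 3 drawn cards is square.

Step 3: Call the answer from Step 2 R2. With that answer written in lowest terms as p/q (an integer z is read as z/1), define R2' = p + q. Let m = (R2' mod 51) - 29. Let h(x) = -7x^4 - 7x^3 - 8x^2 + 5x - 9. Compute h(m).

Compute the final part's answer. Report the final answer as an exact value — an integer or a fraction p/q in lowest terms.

Step 1: a(2) = 2*(-50) - 1*(49) = -149; iterating: a(2)=-149, a(3)=-248, a(4)=-347, a(5)=-446, a(6)=-545, a(7)=-644, a(8)=-743, a(9)=-842; answer -842
Step 2: R1 = -842; d = 6; total draws C(18,3) = 816; favorable C(12,3) = 220; P = 55/204; answer 55/204
Step 3: R2 = 55/204; threaded value p + q = 259; m = -25; -7*(-25)^4 - 7*(-25)^3 - 8*(-25)^2 + 5*(-25)^1 - 9 = (-2734375) + (109375) + (-5000) + (-125) + (-9) = -2630134; answer -2630134

-2630134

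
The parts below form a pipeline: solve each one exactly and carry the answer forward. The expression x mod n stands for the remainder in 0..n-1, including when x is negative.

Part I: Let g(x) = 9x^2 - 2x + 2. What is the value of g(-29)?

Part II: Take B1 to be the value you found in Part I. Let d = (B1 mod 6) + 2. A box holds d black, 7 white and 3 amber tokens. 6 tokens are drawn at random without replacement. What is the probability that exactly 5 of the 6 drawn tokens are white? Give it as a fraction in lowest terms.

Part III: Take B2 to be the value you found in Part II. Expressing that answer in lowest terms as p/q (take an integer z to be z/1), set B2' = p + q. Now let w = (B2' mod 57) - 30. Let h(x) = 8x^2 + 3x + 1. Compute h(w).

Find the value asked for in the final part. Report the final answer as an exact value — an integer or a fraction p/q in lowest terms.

Part I: 9*(-29)^2 - 2*(-29)^1 + 2 = (7569) + (58) + (2) = 7629; answer 7629
Part II: B1 = 7629; d = 5; total draws C(15,6) = 5005; favorable C(7,5)*C(8,1) = 168; P = 24/715; answer 24/715
Part III: B2 = 24/715; threaded value p + q = 739; w = 25; 8*(25)^2 + 3*(25)^1 + 1 = (5000) + (75) + (1) = 5076; answer 5076

5076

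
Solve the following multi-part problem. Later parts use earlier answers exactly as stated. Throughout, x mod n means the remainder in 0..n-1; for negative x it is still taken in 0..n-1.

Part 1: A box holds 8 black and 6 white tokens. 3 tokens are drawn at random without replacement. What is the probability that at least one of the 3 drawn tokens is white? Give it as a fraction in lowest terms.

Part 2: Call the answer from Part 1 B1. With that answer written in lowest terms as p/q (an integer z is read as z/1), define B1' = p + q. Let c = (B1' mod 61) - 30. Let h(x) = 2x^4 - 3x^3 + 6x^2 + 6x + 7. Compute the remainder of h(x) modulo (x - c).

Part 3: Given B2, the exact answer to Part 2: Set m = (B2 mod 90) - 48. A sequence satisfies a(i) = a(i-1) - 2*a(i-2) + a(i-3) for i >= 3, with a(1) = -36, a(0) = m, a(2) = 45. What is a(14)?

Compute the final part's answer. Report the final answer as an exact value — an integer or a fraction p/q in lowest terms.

Part 1: total draws C(14,3) = 364; complement C(8,3) = 56; favorable 364 - 56 = 308; P = 11/13; answer 11/13
Part 2: B1 = 11/13; threaded value p + q = 24; c = -6; remainder = value at the root: 2*(-6)^4 - 3*(-6)^3 + 6*(-6)^2 + 6*(-6)^1 + 7 = (2592) + (648) + (216) + (-36) + (7) = 3427; answer 3427
Part 3: B2 = 3427; m = -41; a(3) = 1*(45) - 2*(-36) + 1*(-41) = 76; iterating: a(3)=76, a(4)=-50, a(5)=-157, a(6)=19, a(7)=283, a(8)=88, a(9)=-459, a(10)=-352, a(11)=654, a(12)=899, a(13)=-761, a(14)=-1905; answer -1905

-1905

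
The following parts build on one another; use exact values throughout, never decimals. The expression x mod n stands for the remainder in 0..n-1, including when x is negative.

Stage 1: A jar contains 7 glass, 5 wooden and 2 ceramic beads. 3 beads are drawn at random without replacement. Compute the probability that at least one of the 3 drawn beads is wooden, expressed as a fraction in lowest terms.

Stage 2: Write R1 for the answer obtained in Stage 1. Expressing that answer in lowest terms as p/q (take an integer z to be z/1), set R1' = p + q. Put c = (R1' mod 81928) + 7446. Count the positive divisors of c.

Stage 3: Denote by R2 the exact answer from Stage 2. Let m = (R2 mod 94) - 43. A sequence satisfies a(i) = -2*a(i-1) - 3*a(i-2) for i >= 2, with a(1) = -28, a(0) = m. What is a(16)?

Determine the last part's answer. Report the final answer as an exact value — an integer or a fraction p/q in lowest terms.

329357

Stage 1: total draws C(14,3) = 364; complement C(9,3) = 84; favorable 364 - 84 = 280; P = 10/13; answer 10/13
Stage 2: R1 = 10/13; threaded value p + q = 23; c = 7469; 7469 = 7 * 11 * 97; number of divisors = (1+1) * (1+1) * (1+1) = 8; answer 8
Stage 3: R2 = 8; m = -35; a(2) = -2*(-28) - 3*(-35) = 161; iterating: a(2)=161, a(3)=-238, a(4)=-7, a(5)=728, a(6)=-1435, a(7)=686, a(8)=2933, a(9)=-7924, a(10)=7049, a(11)=9674, a(12)=-40495, a(13)=51968, a(14)=17549, a(15)=-191002, a(16)=329357; answer 329357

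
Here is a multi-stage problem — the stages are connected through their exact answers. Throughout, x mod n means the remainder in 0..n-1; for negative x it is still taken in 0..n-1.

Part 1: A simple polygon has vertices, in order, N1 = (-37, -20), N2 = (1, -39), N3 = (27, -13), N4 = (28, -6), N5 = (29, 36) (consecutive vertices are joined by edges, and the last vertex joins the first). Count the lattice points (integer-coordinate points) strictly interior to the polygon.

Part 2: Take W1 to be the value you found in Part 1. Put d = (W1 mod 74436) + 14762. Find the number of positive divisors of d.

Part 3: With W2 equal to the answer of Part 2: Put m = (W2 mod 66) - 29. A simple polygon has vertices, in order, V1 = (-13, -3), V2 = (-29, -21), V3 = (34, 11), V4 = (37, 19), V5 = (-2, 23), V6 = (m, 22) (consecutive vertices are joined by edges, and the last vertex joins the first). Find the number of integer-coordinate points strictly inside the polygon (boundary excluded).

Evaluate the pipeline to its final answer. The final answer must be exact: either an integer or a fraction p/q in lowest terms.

1246

Part 1: cross terms: (-37*-39 - 1*-20)=1463, (1*-13 - 27*-39)=1040, (27*-6 - 28*-13)=202, (28*36 - 29*-6)=1182, (29*-20 - -37*36)=752; twice the area = |4639| = 4639; area = 4639/2; boundary points = 19 + 26 + 1 + 1 + 2 = 49; strictly interior points = area - boundary/2 + 1 = 2296; answer 2296
Part 2: W1 = 2296; d = 17058; 17058 = 2 * 3 * 2843; number of divisors = (1+1) * (1+1) * (1+1) = 8; answer 8
Part 3: W2 = 8; m = -21; cross terms: (-13*-21 - -29*-3)=186, (-29*11 - 34*-21)=395, (34*19 - 37*11)=239, (37*23 - -2*19)=889, (-2*22 - -21*23)=439, (-21*-3 - -13*22)=349; twice the area = |2497| = 2497; area = 2497/2; boundary points = 2 + 1 + 1 + 1 + 1 + 1 = 7; strictly interior points = area - boundary/2 + 1 = 1246; answer 1246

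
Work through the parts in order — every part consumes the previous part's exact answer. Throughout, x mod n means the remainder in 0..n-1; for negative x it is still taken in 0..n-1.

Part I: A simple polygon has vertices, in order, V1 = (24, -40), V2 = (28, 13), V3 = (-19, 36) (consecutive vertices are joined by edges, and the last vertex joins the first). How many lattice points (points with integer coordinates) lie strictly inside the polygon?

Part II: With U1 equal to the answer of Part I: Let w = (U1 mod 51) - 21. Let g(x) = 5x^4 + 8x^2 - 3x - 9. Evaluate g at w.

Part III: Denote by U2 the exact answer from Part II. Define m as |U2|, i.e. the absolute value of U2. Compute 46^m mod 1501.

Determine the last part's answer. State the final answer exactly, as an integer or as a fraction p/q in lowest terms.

Part I: cross terms: (24*13 - 28*-40)=1432, (28*36 - -19*13)=1255, (-19*-40 - 24*36)=-104; twice the area = |2583| = 2583; area = 2583/2; boundary points = 1 + 1 + 1 = 3; strictly interior points = area - boundary/2 + 1 = 1291; answer 1291
Part II: U1 = 1291; w = -5; 5*(-5)^4 + 8*(-5)^2 - 3*(-5)^1 - 9 = (3125) + (200) + (15) + (-9) = 3331; answer 3331
Part III: U2 = 3331; m = 3331; squarings mod 1501: 46^1=46, 46^2=615, 46^4=1474, 46^8=729, 46^16=87, 46^32=64, 46^64=1094, 46^128=539, 46^256=828, 46^512=1128, 46^1024=1037, 46^2048=653; 46^3331 = 46^1 * 46^2 * 46^256 * 46^1024 * 46^2048 = 8 (mod 1501); answer 8

8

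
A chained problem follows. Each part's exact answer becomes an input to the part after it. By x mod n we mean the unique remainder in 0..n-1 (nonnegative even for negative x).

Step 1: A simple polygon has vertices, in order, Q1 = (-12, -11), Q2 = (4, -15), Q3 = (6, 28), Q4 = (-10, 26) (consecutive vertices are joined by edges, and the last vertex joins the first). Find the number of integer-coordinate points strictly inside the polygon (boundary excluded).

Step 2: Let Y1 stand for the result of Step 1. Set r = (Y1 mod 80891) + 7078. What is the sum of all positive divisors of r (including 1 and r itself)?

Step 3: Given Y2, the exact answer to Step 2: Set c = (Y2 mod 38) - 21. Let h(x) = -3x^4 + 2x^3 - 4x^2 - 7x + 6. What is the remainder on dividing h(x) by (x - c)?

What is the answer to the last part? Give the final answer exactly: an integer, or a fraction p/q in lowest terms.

Step 1: cross terms: (-12*-15 - 4*-11)=224, (4*28 - 6*-15)=202, (6*26 - -10*28)=436, (-10*-11 - -12*26)=422; twice the area = |1284| = 1284; area = 642; boundary points = 4 + 1 + 2 + 1 = 8; strictly interior points = area - boundary/2 + 1 = 639; answer 639
Step 2: Y1 = 639; r = 7717; 7717 is prime, so its only divisors are 1 and 7717; sigma = 1 + 7717 = 7718; answer 7718
Step 3: Y2 = 7718; c = -17; remainder = value at the root: -3*(-17)^4 + 2*(-17)^3 - 4*(-17)^2 - 7*(-17)^1 + 6 = (-250563) + (-9826) + (-1156) + (119) + (6) = -261420; answer -261420

-261420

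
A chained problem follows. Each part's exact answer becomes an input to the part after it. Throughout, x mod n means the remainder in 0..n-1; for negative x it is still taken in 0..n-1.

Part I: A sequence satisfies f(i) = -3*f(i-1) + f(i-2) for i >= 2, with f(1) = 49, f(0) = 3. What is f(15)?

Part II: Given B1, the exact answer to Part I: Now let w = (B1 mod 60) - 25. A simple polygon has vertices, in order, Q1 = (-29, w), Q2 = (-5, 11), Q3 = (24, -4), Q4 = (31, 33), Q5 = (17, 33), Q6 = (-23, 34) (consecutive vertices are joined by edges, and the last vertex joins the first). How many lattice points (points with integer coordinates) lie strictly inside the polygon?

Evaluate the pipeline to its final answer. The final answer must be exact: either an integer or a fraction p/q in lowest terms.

1776

Part I: f(2) = -3*(49) + 1*(3) = -144; iterating: f(2)=-144, f(3)=481, f(4)=-1587, f(5)=5242, f(6)=-17313, f(7)=57181, f(8)=-188856, f(9)=623749, f(10)=-2060103, f(11)=6804058, f(12)=-22472277, f(13)=74220889, f(14)=-245134944, f(15)=809625721; answer 809625721
Part II: B1 = 809625721; w = -24; cross terms: (-29*11 - -5*-24)=-439, (-5*-4 - 24*11)=-244, (24*33 - 31*-4)=916, (31*33 - 17*33)=462, (17*34 - -23*33)=1337, (-23*-24 - -29*34)=1538; twice the area = |3570| = 3570; area = 1785; boundary points = 1 + 1 + 1 + 14 + 1 + 2 = 20; strictly interior points = area - boundary/2 + 1 = 1776; answer 1776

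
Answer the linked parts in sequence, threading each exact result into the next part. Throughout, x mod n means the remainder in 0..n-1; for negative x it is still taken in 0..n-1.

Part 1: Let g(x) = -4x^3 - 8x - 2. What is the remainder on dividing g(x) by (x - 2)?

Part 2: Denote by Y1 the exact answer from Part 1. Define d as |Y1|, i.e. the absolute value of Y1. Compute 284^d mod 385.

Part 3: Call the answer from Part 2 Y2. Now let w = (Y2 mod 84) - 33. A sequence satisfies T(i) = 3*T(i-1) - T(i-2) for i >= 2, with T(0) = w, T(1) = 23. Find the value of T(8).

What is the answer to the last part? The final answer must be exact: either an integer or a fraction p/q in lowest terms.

5359

Part 1: remainder = value at the root: -4*(2)^3 - 8*(2)^1 - 2 = (-32) + (-16) + (-2) = -50; answer -50
Part 2: Y1 = -50; d = 50; squarings mod 385: 284^1=284, 284^2=191, 284^4=291, 284^8=366, 284^16=361, 284^32=191; 284^50 = 284^2 * 284^16 * 284^32 = 331 (mod 385); answer 331
Part 3: Y2 = 331; w = 46; T(2) = 3*(23) - 1*(46) = 23; iterating: T(2)=23, T(3)=46, T(4)=115, T(5)=299, T(6)=782, T(7)=2047, T(8)=5359; answer 5359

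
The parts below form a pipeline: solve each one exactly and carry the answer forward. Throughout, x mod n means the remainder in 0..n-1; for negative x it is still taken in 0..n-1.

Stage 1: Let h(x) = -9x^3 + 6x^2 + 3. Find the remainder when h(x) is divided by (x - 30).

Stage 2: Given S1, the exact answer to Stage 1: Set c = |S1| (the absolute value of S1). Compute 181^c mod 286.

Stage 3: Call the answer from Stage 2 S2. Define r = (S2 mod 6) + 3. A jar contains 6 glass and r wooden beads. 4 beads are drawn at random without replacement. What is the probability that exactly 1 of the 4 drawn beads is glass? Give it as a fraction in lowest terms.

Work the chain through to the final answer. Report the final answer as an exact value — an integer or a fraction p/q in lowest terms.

4/35

Stage 1: remainder = value at the root: -9*(30)^3 + 6*(30)^2 + 3 = (-243000) + (5400) + (3) = -237597; answer -237597
Stage 2: S1 = -237597; c = 237597; squarings mod 286: 181^1=181, 181^2=157, 181^4=53, 181^8=235, 181^16=27, 181^32=157, 181^64=53, 181^128=235, 181^256=27, 181^512=157, 181^1024=53, 181^2048=235, 181^4096=27, 181^8192=157, 181^16384=53, 181^32768=235, 181^65536=27, 181^131072=157; 181^237597 = 181^1 * 181^4 * 181^8 * 181^16 * 181^8192 * 181^32768 * 181^65536 * 181^131072 = 25 (mod 286); answer 25
Stage 3: S2 = 25; r = 4; total draws C(10,4) = 210; favorable C(6,1)*C(4,3) = 24; P = 4/35; answer 4/35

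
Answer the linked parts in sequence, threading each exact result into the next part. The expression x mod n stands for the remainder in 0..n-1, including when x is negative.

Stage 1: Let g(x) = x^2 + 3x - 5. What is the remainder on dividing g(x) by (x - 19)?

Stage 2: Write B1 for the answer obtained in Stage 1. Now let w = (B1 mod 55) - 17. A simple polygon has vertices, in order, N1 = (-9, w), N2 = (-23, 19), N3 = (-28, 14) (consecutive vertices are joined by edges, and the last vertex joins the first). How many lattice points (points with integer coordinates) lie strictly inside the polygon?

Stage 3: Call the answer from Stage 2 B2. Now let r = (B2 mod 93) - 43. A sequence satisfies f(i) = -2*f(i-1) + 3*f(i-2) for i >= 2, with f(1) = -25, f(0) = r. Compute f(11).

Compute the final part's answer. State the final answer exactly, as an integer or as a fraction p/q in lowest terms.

-1505749

Stage 1: remainder = value at the root: 1*(19)^2 + 3*(19)^1 - 5 = (361) + (57) + (-5) = 413; answer 413
Stage 2: B1 = 413; w = 11; cross terms: (-9*19 - -23*11)=82, (-23*14 - -28*19)=210, (-28*11 - -9*14)=-182; twice the area = |110| = 110; area = 55; boundary points = 2 + 5 + 1 = 8; strictly interior points = area - boundary/2 + 1 = 52; answer 52
Stage 3: B2 = 52; r = 9; f(2) = -2*(-25) + 3*(9) = 77; iterating: f(2)=77, f(3)=-229, f(4)=689, f(5)=-2065, f(6)=6197, f(7)=-18589, f(8)=55769, f(9)=-167305, f(10)=501917, f(11)=-1505749; answer -1505749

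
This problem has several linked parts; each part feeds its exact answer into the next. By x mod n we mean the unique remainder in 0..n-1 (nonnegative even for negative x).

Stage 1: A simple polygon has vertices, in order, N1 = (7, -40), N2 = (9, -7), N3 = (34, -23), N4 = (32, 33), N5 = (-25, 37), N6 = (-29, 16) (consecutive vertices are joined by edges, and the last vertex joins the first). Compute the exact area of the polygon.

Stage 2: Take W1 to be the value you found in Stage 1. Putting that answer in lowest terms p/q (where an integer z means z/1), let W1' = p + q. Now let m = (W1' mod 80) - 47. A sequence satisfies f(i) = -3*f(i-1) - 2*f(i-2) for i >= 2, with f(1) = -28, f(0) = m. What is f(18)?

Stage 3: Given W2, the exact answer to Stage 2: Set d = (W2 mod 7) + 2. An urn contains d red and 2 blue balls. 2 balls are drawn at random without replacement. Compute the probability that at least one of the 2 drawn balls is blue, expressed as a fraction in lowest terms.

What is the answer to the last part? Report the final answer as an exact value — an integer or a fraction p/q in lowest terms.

7/10

Stage 1: cross terms: (7*-7 - 9*-40)=311, (9*-23 - 34*-7)=31, (34*33 - 32*-23)=1858, (32*37 - -25*33)=2009, (-25*16 - -29*37)=673, (-29*-40 - 7*16)=1048; twice the area = |5930| = 5930; area = 2965; answer 2965
Stage 2: W1 = 2965; threaded value p + q = 2966; m = -41; f(2) = -3*(-28) - 2*(-41) = 166; iterating: f(2)=166, f(3)=-442, f(4)=994, f(5)=-2098, f(6)=4306, f(7)=-8722, f(8)=17554, f(9)=-35218, f(10)=70546, f(11)=-141202, f(12)=282514, f(13)=-565138, f(14)=1130386, f(15)=-2260882, f(16)=4521874, f(17)=-9043858, f(18)=18087826; answer 18087826
Stage 3: W2 = 18087826; d = 3; total draws C(5,2) = 10; complement C(3,2) = 3; favorable 10 - 3 = 7; P = 7/10; answer 7/10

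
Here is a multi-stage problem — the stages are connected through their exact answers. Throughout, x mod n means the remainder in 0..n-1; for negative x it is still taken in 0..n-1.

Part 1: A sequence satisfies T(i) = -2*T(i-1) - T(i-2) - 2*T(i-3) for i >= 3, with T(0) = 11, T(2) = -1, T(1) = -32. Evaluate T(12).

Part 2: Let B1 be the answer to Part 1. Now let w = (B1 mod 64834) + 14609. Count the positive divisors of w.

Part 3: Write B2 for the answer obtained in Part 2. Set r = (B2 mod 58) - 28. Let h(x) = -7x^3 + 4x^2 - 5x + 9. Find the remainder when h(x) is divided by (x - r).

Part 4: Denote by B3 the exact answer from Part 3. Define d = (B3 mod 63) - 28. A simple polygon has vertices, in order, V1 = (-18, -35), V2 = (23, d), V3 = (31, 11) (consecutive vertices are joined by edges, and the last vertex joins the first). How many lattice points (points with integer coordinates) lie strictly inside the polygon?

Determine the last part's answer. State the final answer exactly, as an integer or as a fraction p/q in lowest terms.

746

Part 1: T(3) = -2*(-1) - 1*(-32) - 2*(11) = 12; iterating: T(3)=12, T(4)=41, T(5)=-92, T(6)=119, T(7)=-228, T(8)=521, T(9)=-1052, T(10)=2039, T(11)=-4068, T(12)=8201; answer 8201
Part 2: B1 = 8201; w = 22810; 22810 = 2 * 5 * 2281; number of divisors = (1+1) * (1+1) * (1+1) = 8; answer 8
Part 3: B2 = 8; r = -20; remainder = value at the root: -7*(-20)^3 + 4*(-20)^2 - 5*(-20)^1 + 9 = (56000) + (1600) + (100) + (9) = 57709; answer 57709
Part 4: B3 = 57709; d = -27; cross terms: (-18*-27 - 23*-35)=1291, (23*11 - 31*-27)=1090, (31*-35 - -18*11)=-887; twice the area = |1494| = 1494; area = 747; boundary points = 1 + 2 + 1 = 4; strictly interior points = area - boundary/2 + 1 = 746; answer 746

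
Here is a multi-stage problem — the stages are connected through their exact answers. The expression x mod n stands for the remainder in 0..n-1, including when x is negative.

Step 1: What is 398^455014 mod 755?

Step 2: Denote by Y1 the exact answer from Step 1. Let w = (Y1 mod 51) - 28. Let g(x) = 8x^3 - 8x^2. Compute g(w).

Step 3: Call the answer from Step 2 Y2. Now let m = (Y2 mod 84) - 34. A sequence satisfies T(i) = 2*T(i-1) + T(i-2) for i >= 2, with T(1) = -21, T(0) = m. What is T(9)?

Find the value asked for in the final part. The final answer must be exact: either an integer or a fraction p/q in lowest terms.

Step 1: squarings mod 755: 398^1=398, 398^2=609, 398^4=176, 398^8=21, 398^16=441, 398^32=446, 398^64=351, 398^128=136, 398^256=376, 398^512=191, 398^1024=241, 398^2048=701, 398^4096=651, 398^8192=246, 398^16384=116, 398^32768=621, 398^65536=591, 398^131072=471, 398^262144=626; 398^455014 = 398^2 * 398^4 * 398^32 * 398^64 * 398^256 * 398^4096 * 398^8192 * 398^16384 * 398^32768 * 398^131072 * 398^262144 = 49 (mod 755); answer 49
Step 2: Y1 = 49; w = 21; 8*(21)^3 - 8*(21)^2 = (74088) + (-3528) = 70560; answer 70560
Step 3: Y2 = 70560; m = -34; T(2) = 2*(-21) + 1*(-34) = -76; iterating: T(2)=-76, T(3)=-173, T(4)=-422, T(5)=-1017, T(6)=-2456, T(7)=-5929, T(8)=-14314, T(9)=-34557; answer -34557

-34557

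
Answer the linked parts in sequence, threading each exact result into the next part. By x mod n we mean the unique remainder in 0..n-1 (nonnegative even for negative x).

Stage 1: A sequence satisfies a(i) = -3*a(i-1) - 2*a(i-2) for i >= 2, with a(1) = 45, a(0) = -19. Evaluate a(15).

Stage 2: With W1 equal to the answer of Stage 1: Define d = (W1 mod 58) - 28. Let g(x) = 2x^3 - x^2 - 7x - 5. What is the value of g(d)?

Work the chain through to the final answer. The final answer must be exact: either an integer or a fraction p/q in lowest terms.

47729

Stage 1: a(2) = -3*(45) - 2*(-19) = -97; iterating: a(2)=-97, a(3)=201, a(4)=-409, a(5)=825, a(6)=-1657, a(7)=3321, a(8)=-6649, a(9)=13305, a(10)=-26617, a(11)=53241, a(12)=-106489, a(13)=212985, a(14)=-425977, a(15)=851961; answer 851961
Stage 2: W1 = 851961; d = 29; 2*(29)^3 - 1*(29)^2 - 7*(29)^1 - 5 = (48778) + (-841) + (-203) + (-5) = 47729; answer 47729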